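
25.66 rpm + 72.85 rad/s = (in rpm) 721.3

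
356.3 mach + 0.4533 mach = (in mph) 2.717e+05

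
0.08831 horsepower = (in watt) 65.85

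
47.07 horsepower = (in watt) 3.51e+04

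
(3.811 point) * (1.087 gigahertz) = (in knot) 2.841e+06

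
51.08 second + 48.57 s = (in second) 99.65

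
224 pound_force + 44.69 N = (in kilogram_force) 106.2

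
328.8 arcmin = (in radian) 0.09564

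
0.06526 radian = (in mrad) 65.26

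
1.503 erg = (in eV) 9.381e+11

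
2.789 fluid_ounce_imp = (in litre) 0.07924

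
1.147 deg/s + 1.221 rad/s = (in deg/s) 71.11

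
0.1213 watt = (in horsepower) 0.0001627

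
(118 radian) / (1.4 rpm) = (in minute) 13.41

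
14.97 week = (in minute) 1.509e+05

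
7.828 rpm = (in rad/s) 0.8197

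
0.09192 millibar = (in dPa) 91.92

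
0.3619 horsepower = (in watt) 269.9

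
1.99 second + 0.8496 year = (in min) 4.465e+05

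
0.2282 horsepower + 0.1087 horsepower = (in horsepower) 0.3369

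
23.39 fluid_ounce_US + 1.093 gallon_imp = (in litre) 5.661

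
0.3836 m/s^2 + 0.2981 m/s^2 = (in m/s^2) 0.6817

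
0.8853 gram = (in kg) 0.0008853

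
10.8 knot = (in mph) 12.43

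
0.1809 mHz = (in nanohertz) 1.809e+05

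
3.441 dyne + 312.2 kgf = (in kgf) 312.2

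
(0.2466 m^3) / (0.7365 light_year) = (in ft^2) 3.809e-16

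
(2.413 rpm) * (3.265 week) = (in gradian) 3.177e+07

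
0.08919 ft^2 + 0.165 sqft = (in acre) 5.835e-06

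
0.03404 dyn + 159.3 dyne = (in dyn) 159.3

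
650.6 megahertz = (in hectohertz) 6.506e+06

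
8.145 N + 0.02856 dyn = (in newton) 8.145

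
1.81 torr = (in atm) 0.002382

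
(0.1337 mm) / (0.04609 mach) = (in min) 1.42e-07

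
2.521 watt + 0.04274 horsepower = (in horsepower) 0.04612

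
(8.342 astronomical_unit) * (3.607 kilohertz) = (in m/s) 4.501e+15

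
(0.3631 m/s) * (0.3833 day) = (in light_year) 1.271e-12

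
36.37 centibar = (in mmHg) 272.8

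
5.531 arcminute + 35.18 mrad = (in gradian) 2.342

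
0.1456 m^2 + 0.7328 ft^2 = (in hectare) 2.137e-05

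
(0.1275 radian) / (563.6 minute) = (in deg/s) 0.000216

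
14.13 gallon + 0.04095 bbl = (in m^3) 0.06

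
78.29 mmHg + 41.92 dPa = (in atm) 0.1031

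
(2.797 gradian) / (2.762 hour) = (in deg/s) 0.0002532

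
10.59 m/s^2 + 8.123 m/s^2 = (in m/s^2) 18.71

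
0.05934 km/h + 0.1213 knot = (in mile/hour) 0.1765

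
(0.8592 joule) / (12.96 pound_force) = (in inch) 0.5868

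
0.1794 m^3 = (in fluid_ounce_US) 6066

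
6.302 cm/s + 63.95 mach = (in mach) 63.95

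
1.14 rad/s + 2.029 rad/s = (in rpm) 30.26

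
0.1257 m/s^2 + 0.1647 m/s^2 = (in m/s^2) 0.2904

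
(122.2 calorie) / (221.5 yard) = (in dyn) 2.524e+05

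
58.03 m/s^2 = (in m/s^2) 58.03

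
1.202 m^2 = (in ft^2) 12.94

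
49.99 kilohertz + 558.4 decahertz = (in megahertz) 0.05557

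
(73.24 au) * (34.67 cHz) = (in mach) 1.116e+10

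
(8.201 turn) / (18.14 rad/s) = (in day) 3.288e-05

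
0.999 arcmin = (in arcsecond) 59.94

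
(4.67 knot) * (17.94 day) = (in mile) 2314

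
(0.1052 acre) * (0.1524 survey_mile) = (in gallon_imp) 2.297e+07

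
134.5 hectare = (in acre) 332.4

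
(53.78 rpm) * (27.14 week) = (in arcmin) 3.178e+11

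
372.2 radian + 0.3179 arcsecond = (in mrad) 3.722e+05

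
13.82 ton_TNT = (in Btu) 5.481e+07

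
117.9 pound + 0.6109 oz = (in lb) 117.9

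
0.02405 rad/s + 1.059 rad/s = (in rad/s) 1.083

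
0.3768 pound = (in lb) 0.3768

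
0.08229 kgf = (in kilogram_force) 0.08229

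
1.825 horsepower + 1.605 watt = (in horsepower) 1.827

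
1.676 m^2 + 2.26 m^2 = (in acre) 0.0009726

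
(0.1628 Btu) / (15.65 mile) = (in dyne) 682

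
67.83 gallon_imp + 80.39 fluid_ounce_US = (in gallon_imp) 68.35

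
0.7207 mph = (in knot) 0.6263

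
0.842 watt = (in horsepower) 0.001129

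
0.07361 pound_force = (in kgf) 0.03339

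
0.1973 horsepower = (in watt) 147.1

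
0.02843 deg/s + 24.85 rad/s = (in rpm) 237.3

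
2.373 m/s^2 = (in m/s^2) 2.373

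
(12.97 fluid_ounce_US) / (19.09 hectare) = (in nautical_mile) 1.085e-12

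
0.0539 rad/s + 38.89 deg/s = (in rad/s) 0.7327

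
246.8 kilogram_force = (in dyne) 2.42e+08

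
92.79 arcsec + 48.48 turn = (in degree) 1.745e+04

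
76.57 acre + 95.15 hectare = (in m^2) 1.261e+06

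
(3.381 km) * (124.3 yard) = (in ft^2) 4.136e+06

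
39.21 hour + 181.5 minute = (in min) 2534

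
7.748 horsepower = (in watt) 5778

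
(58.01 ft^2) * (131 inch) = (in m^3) 17.93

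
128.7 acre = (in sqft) 5.606e+06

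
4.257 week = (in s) 2.575e+06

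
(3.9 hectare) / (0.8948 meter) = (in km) 43.59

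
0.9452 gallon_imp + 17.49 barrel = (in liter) 2785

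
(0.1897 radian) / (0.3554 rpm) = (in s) 5.097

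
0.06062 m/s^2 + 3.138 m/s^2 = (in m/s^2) 3.199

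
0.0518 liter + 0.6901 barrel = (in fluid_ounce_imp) 3863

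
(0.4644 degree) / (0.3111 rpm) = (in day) 2.88e-06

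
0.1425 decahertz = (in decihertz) 14.25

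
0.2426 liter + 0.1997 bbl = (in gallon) 8.451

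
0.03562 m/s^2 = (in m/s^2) 0.03562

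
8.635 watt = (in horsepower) 0.01158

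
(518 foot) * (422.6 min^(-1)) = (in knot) 2162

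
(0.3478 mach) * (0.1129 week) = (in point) 2.292e+10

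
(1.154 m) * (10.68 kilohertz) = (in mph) 2.757e+04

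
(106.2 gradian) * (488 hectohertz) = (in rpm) 7.774e+05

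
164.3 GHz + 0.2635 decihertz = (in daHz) 1.643e+10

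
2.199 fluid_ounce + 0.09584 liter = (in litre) 0.1609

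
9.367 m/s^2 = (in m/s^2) 9.367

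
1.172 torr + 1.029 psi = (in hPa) 72.51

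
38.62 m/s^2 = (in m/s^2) 38.62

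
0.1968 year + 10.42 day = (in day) 82.25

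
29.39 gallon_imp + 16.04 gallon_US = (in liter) 194.3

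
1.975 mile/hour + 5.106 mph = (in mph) 7.081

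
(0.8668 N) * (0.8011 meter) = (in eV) 4.334e+18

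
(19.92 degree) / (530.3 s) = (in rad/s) 0.0006556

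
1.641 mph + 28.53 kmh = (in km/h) 31.17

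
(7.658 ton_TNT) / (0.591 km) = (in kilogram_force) 5.528e+06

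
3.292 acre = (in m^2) 1.332e+04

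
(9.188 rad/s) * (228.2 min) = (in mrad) 1.258e+08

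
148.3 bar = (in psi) 2151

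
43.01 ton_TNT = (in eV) 1.123e+30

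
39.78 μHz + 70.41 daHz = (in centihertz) 7.041e+04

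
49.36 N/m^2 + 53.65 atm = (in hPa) 5.436e+04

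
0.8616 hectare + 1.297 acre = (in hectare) 1.386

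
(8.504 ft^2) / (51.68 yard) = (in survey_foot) 0.05485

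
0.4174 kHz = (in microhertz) 4.174e+08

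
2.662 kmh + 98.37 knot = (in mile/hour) 114.9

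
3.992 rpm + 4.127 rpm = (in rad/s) 0.8502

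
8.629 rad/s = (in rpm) 82.4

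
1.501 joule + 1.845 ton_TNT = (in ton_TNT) 1.845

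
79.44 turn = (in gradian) 3.178e+04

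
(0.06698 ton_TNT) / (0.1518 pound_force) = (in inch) 1.634e+10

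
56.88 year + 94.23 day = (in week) 2979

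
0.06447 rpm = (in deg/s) 0.3868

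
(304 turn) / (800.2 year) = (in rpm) 7.228e-07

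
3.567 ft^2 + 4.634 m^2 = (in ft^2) 53.45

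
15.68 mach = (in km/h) 1.922e+04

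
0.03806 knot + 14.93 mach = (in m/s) 5084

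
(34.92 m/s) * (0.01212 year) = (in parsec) 4.325e-10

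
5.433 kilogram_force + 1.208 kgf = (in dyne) 6.513e+06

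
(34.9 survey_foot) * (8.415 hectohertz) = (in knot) 1.74e+04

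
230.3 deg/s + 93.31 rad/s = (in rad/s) 97.33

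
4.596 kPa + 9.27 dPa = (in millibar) 45.97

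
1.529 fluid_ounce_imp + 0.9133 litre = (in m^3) 0.0009567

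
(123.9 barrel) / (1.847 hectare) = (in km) 1.067e-06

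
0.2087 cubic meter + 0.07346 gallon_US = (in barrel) 1.314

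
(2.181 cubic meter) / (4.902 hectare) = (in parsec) 1.442e-21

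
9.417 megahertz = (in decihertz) 9.417e+07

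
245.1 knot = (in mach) 0.3703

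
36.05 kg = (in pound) 79.48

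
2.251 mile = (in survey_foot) 1.189e+04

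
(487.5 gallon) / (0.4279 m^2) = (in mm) 4313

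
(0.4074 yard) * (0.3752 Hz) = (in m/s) 0.1398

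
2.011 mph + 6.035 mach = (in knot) 3996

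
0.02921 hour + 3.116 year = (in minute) 1.638e+06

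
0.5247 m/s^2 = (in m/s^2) 0.5247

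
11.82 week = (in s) 7.149e+06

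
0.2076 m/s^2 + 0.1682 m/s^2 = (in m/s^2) 0.3758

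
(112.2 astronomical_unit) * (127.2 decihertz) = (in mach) 6.27e+11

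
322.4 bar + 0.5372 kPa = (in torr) 2.418e+05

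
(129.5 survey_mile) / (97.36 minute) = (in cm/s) 3568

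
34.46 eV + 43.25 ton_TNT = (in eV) 1.129e+30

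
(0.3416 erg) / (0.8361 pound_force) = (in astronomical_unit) 6.14e-20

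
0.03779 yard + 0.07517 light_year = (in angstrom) 7.112e+24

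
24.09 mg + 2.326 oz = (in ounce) 2.327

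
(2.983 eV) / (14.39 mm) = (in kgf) 3.387e-18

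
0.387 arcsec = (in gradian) 0.0001194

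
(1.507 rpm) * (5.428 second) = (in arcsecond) 1.767e+05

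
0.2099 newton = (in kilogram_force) 0.0214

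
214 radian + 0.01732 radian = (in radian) 214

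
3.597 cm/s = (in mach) 0.0001056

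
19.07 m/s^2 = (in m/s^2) 19.07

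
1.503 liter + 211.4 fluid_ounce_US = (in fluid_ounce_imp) 272.9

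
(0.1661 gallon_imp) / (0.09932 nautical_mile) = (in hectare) 4.105e-10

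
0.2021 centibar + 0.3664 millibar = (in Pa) 238.7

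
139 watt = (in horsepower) 0.1864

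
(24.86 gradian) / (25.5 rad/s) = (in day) 1.772e-07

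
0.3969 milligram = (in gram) 0.0003969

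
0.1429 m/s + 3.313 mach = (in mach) 3.313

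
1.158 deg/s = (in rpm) 0.193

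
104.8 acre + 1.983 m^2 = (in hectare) 42.41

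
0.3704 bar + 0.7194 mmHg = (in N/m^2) 3.714e+04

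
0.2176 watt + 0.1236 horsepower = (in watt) 92.39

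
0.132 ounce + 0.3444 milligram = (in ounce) 0.132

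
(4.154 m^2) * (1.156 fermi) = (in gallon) 1.269e-12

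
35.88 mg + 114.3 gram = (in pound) 0.2521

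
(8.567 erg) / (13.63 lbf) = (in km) 1.413e-11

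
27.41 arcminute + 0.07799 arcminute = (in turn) 0.001273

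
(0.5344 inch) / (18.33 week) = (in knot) 2.38e-09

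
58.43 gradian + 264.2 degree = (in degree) 316.8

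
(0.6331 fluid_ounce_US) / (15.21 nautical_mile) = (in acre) 1.642e-13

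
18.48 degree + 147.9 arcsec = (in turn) 0.05145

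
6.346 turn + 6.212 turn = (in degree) 4521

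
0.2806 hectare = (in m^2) 2806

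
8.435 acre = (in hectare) 3.414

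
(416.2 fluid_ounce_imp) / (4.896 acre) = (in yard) 6.527e-07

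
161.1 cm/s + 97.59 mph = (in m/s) 45.24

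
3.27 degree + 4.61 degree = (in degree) 7.88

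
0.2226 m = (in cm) 22.26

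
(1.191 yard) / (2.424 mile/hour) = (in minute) 0.01675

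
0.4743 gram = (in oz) 0.01673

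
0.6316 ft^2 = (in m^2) 0.05868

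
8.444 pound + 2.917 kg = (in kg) 6.747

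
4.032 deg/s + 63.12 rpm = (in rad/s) 6.68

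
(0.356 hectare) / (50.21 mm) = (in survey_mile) 44.06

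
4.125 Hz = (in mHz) 4125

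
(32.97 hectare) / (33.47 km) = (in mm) 9851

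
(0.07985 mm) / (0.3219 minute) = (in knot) 8.036e-06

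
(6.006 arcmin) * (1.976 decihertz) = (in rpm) 0.003297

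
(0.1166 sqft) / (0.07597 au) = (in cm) 9.531e-11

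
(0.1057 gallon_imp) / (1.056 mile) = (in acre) 6.987e-11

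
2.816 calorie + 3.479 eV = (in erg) 1.178e+08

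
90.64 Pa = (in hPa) 0.9064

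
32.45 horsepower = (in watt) 2.42e+04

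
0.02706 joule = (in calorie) 0.006467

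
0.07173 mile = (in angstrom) 1.154e+12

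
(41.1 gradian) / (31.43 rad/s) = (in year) 6.513e-10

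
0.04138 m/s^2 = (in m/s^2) 0.04138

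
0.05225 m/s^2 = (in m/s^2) 0.05225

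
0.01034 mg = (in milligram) 0.01034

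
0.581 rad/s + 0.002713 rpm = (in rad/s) 0.5813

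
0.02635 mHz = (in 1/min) 0.001581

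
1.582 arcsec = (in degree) 0.0004394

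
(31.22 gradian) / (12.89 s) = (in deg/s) 2.18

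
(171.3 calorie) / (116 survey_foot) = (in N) 20.27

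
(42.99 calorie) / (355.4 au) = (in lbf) 7.606e-13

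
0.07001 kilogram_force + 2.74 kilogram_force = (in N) 27.56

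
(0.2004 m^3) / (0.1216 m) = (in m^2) 1.648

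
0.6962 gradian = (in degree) 0.6266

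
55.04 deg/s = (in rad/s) 0.9606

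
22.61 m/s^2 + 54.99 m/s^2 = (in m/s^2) 77.6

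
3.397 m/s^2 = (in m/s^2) 3.397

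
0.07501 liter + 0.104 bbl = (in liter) 16.61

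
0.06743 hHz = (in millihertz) 6743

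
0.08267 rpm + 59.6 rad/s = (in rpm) 569.2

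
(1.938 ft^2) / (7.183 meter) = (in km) 2.507e-05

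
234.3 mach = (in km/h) 2.872e+05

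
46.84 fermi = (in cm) 4.684e-12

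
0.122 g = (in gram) 0.122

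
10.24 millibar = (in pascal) 1024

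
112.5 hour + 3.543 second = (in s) 4.05e+05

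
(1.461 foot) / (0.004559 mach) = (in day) 3.32e-06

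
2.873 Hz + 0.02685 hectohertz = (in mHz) 5558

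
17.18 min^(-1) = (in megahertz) 2.863e-07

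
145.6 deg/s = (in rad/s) 2.541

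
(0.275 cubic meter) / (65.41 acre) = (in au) 6.945e-18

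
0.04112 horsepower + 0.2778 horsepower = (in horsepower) 0.3189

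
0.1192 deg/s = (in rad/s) 0.00208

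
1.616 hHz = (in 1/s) 161.6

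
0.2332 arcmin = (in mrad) 0.06784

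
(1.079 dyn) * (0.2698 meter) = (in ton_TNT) 6.958e-16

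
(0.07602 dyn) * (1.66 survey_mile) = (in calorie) 0.0004854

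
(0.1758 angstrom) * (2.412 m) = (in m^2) 4.24e-11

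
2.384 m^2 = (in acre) 0.0005891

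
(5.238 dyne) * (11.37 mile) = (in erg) 9.585e+06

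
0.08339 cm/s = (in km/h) 0.003002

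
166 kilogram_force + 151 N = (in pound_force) 399.9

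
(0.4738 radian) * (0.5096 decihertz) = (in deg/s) 1.383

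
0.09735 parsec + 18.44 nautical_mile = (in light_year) 0.3175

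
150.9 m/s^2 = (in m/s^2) 150.9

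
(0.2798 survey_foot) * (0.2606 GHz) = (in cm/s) 2.222e+09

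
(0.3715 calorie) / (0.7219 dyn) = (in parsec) 6.978e-12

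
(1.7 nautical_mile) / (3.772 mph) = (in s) 1867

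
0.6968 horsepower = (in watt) 519.6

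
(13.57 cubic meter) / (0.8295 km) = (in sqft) 0.1761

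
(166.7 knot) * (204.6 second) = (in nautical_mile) 9.474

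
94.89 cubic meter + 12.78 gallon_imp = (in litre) 9.495e+04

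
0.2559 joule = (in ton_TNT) 6.116e-11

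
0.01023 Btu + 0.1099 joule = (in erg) 1.09e+08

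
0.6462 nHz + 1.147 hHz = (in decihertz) 1147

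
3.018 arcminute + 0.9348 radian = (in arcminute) 3217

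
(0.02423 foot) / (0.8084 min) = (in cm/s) 0.01523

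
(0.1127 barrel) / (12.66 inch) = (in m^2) 0.05572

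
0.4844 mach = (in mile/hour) 369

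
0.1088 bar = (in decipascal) 1.088e+05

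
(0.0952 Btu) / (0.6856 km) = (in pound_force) 0.03293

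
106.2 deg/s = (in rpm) 17.7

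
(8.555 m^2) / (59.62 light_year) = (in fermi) 0.01517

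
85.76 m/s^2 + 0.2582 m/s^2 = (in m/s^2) 86.02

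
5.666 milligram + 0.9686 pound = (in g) 439.4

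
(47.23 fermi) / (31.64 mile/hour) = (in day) 3.865e-20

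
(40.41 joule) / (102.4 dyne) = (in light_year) 4.171e-12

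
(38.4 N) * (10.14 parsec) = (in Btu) 1.139e+16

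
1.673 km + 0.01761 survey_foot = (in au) 1.118e-08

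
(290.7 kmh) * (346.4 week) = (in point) 4.795e+13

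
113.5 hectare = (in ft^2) 1.222e+07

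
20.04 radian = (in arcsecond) 4.134e+06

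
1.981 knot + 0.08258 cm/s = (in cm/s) 102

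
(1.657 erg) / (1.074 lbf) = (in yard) 3.793e-08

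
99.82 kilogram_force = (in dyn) 9.789e+07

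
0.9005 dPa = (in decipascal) 0.9005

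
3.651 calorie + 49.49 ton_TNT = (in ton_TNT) 49.49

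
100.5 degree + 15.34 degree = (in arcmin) 6950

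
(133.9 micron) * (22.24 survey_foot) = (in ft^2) 0.00977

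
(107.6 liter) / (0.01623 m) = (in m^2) 6.63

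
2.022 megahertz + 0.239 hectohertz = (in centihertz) 2.022e+08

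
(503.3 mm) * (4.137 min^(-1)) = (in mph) 0.07763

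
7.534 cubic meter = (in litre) 7534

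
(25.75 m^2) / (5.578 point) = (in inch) 5.152e+05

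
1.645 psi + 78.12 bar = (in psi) 1135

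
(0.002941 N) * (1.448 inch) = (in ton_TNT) 2.585e-14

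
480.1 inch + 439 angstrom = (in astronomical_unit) 8.152e-11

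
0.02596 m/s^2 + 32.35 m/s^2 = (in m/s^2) 32.38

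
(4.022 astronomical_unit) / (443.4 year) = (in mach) 0.1264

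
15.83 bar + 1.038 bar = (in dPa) 1.687e+07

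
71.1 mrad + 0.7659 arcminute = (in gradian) 4.541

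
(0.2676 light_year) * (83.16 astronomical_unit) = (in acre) 7.783e+24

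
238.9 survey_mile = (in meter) 3.845e+05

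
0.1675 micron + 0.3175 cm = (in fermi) 3.175e+12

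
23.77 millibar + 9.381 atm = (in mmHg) 7147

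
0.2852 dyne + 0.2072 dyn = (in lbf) 1.107e-06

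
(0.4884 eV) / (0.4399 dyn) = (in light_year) 1.88e-30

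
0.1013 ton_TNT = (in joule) 4.238e+08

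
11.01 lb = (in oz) 176.2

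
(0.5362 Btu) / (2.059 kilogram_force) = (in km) 0.02802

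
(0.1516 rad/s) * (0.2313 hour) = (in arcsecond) 2.604e+07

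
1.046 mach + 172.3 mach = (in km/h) 2.125e+05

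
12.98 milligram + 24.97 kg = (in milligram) 2.497e+07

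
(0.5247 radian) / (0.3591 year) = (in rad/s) 4.633e-08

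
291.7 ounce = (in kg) 8.27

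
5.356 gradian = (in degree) 4.82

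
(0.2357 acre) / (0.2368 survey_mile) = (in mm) 2503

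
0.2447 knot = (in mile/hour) 0.2816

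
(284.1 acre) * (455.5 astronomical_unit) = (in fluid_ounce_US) 2.649e+24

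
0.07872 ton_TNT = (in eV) 2.056e+27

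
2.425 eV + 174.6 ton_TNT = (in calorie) 1.746e+11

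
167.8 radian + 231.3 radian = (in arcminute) 1.372e+06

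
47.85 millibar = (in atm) 0.04722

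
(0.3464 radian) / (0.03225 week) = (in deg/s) 0.001018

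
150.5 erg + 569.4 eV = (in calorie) 3.597e-06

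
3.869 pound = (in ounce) 61.9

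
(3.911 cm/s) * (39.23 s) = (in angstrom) 1.534e+10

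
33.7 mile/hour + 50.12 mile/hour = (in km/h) 134.9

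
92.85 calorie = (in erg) 3.885e+09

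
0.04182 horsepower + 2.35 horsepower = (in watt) 1784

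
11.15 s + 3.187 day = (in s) 2.754e+05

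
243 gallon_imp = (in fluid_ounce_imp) 3.888e+04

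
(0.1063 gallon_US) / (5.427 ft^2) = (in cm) 0.07981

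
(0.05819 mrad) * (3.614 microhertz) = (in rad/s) 2.103e-10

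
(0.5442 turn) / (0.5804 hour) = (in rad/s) 0.001636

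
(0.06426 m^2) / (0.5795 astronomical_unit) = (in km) 7.412e-16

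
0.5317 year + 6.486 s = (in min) 2.795e+05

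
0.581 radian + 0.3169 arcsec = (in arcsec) 1.198e+05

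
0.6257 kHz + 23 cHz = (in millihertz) 6.259e+05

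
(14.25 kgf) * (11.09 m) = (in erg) 1.55e+10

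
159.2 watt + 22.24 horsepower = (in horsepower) 22.45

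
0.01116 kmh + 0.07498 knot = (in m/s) 0.04167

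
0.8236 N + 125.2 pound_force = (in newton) 557.7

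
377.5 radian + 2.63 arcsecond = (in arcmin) 1.298e+06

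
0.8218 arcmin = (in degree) 0.0137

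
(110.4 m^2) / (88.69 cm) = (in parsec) 4.034e-15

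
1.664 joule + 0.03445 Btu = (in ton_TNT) 9.085e-09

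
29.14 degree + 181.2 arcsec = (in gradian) 32.43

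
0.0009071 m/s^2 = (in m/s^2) 0.0009071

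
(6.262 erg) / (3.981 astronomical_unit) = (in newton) 1.051e-18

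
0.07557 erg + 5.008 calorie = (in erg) 2.095e+08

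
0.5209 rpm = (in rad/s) 0.05455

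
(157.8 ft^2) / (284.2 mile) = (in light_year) 3.388e-21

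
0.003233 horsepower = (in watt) 2.411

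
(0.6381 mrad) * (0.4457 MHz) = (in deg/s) 1.629e+04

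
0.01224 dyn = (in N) 1.224e-07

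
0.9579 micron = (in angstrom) 9579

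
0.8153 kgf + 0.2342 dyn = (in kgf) 0.8153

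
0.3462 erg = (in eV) 2.161e+11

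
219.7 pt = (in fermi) 7.751e+13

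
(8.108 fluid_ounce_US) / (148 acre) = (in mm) 4.003e-07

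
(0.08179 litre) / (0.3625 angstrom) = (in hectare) 225.6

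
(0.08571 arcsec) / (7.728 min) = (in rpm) 8.558e-09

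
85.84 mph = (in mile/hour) 85.84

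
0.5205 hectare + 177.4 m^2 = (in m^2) 5382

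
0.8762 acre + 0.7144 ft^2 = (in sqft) 3.817e+04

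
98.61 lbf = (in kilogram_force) 44.73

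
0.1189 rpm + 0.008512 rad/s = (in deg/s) 1.201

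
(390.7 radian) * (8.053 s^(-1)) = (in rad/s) 3146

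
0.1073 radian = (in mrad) 107.3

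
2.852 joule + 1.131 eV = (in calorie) 0.6816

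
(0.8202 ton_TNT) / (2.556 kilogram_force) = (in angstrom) 1.369e+18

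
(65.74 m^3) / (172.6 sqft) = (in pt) 1.162e+04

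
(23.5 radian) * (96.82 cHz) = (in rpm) 217.3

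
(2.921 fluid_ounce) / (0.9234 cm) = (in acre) 2.312e-06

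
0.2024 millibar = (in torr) 0.1518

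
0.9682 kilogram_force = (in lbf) 2.135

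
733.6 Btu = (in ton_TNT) 0.000185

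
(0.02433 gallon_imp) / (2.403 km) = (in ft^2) 4.954e-07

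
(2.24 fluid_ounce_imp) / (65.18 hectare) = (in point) 2.768e-07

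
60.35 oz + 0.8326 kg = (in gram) 2543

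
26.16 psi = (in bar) 1.804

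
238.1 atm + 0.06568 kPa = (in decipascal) 2.413e+08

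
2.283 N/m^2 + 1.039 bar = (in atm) 1.025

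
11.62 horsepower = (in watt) 8665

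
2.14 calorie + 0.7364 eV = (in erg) 8.954e+07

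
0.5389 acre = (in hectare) 0.2181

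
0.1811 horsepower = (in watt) 135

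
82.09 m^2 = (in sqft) 883.6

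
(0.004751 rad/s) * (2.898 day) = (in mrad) 1.19e+06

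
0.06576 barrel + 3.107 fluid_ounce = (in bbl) 0.06634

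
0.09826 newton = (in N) 0.09826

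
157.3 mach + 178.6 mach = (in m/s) 1.144e+05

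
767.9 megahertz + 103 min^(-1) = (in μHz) 7.679e+14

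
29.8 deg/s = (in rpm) 4.967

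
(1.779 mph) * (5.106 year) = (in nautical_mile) 6.915e+04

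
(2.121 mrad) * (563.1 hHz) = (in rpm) 1141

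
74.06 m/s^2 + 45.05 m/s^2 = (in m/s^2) 119.1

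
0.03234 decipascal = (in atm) 3.192e-08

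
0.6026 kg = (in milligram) 6.026e+05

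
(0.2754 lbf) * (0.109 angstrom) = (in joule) 1.335e-11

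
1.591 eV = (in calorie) 6.092e-20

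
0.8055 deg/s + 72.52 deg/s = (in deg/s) 73.33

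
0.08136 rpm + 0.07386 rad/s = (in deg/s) 4.72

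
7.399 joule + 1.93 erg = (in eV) 4.618e+19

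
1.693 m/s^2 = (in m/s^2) 1.693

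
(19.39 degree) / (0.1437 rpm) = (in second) 22.49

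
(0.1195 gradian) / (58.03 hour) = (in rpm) 8.58e-08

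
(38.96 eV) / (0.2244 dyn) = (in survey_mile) 1.728e-15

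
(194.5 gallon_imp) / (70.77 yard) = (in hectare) 1.366e-06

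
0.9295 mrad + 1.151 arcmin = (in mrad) 1.264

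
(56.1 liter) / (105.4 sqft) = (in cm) 0.5729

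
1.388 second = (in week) 2.295e-06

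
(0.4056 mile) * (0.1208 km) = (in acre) 19.48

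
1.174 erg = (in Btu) 1.113e-10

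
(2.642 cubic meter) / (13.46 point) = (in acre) 0.1375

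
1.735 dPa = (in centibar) 0.0001735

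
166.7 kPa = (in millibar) 1667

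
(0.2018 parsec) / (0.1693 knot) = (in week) 1.182e+11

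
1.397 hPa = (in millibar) 1.397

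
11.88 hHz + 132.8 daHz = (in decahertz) 251.6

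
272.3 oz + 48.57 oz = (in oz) 320.9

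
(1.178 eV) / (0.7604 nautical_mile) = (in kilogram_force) 1.367e-23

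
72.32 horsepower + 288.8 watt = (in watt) 5.422e+04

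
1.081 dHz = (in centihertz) 10.81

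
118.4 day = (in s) 1.023e+07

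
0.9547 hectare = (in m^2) 9547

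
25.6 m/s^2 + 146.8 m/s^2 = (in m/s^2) 172.4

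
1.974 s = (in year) 6.26e-08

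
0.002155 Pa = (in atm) 2.127e-08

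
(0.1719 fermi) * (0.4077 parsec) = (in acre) 0.0005344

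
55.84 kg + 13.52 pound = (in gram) 6.197e+04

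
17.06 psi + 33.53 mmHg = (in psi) 17.71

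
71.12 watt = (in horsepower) 0.09537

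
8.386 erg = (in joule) 8.386e-07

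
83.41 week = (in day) 583.9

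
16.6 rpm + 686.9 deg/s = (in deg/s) 786.5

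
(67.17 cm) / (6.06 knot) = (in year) 6.832e-09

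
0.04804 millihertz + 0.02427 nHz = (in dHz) 0.0004804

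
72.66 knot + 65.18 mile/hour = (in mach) 0.1954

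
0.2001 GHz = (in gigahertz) 0.2001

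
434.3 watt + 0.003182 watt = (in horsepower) 0.5824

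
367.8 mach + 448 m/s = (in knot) 2.443e+05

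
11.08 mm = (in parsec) 3.591e-19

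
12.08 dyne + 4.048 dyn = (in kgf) 1.645e-05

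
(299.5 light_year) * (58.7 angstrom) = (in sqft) 1.79e+11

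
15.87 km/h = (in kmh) 15.87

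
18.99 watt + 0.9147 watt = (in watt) 19.9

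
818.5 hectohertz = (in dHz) 8.185e+05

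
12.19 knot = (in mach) 0.01842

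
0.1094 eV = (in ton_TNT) 4.189e-30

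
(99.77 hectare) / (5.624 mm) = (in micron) 1.774e+14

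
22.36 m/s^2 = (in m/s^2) 22.36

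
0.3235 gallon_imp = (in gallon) 0.3885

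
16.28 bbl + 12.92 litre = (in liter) 2601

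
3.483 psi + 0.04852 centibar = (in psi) 3.49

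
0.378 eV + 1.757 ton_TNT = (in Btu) 6.968e+06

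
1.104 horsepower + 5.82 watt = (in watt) 829.1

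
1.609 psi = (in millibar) 110.9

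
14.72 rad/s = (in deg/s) 843.4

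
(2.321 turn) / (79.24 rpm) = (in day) 2.034e-05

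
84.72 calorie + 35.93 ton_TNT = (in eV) 9.383e+29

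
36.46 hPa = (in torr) 27.35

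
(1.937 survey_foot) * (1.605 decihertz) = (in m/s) 0.09476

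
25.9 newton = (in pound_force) 5.823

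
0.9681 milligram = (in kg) 9.681e-07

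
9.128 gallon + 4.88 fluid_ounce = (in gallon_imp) 7.632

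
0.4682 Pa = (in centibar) 0.0004682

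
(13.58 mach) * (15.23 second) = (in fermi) 7.042e+19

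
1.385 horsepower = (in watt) 1033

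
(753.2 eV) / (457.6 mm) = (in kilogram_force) 2.689e-17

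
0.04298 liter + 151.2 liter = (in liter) 151.2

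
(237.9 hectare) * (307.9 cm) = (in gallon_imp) 1.611e+09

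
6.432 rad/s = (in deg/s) 368.5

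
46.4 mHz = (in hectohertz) 0.000464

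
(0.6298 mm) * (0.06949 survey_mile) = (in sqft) 0.7581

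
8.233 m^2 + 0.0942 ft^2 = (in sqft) 88.71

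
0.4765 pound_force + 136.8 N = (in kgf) 14.17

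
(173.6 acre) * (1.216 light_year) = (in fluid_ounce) 2.733e+26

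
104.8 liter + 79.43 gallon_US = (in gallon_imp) 89.19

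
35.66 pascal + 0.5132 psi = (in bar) 0.03574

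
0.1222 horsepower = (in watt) 91.12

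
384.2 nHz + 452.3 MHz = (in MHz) 452.3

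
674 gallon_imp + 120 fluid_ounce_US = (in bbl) 19.29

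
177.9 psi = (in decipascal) 1.227e+07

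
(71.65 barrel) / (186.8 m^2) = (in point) 172.9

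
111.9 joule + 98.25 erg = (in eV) 6.984e+20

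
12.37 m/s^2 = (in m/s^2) 12.37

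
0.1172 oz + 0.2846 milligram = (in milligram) 3323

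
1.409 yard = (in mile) 0.0008006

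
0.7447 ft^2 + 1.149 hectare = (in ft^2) 1.237e+05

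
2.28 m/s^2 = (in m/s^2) 2.28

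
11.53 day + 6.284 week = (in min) 7.995e+04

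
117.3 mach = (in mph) 8.934e+04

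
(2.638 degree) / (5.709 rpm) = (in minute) 0.001284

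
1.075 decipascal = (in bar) 1.075e-06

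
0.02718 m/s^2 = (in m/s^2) 0.02718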